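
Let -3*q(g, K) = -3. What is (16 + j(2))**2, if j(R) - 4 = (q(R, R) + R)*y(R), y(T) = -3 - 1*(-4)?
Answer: 529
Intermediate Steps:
q(g, K) = 1 (q(g, K) = -1/3*(-3) = 1)
y(T) = 1 (y(T) = -3 + 4 = 1)
j(R) = 5 + R (j(R) = 4 + (1 + R)*1 = 4 + (1 + R) = 5 + R)
(16 + j(2))**2 = (16 + (5 + 2))**2 = (16 + 7)**2 = 23**2 = 529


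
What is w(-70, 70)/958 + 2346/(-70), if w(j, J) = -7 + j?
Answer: -1126429/33530 ≈ -33.595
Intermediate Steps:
w(-70, 70)/958 + 2346/(-70) = (-7 - 70)/958 + 2346/(-70) = -77*1/958 + 2346*(-1/70) = -77/958 - 1173/35 = -1126429/33530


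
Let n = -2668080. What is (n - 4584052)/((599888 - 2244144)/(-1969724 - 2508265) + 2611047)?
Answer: -32474967322548/11692241388739 ≈ -2.7775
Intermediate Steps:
(n - 4584052)/((599888 - 2244144)/(-1969724 - 2508265) + 2611047) = (-2668080 - 4584052)/((599888 - 2244144)/(-1969724 - 2508265) + 2611047) = -7252132/(-1644256/(-4477989) + 2611047) = -7252132/(-1644256*(-1/4477989) + 2611047) = -7252132/(1644256/4477989 + 2611047) = -7252132/11692241388739/4477989 = -7252132*4477989/11692241388739 = -32474967322548/11692241388739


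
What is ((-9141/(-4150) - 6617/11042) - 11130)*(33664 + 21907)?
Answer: -7084621541690647/11456075 ≈ -6.1842e+8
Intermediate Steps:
((-9141/(-4150) - 6617/11042) - 11130)*(33664 + 21907) = ((-9141*(-1/4150) - 6617*1/11042) - 11130)*55571 = ((9141/4150 - 6617/11042) - 11130)*55571 = (18368593/11456075 - 11130)*55571 = -127487746157/11456075*55571 = -7084621541690647/11456075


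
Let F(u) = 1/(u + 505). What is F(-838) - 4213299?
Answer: -1403028568/333 ≈ -4.2133e+6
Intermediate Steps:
F(u) = 1/(505 + u)
F(-838) - 4213299 = 1/(505 - 838) - 4213299 = 1/(-333) - 4213299 = -1/333 - 4213299 = -1403028568/333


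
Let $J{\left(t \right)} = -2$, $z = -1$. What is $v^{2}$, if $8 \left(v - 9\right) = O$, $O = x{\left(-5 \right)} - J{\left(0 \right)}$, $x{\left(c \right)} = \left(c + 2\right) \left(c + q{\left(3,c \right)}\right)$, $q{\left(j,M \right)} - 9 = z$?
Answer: $\frac{4225}{64} \approx 66.016$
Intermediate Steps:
$q{\left(j,M \right)} = 8$ ($q{\left(j,M \right)} = 9 - 1 = 8$)
$x{\left(c \right)} = \left(2 + c\right) \left(8 + c\right)$ ($x{\left(c \right)} = \left(c + 2\right) \left(c + 8\right) = \left(2 + c\right) \left(8 + c\right)$)
$O = -7$ ($O = \left(16 + \left(-5\right)^{2} + 10 \left(-5\right)\right) - -2 = \left(16 + 25 - 50\right) + 2 = -9 + 2 = -7$)
$v = \frac{65}{8}$ ($v = 9 + \frac{1}{8} \left(-7\right) = 9 - \frac{7}{8} = \frac{65}{8} \approx 8.125$)
$v^{2} = \left(\frac{65}{8}\right)^{2} = \frac{4225}{64}$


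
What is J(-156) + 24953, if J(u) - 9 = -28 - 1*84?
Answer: 24850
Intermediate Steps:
J(u) = -103 (J(u) = 9 + (-28 - 1*84) = 9 + (-28 - 84) = 9 - 112 = -103)
J(-156) + 24953 = -103 + 24953 = 24850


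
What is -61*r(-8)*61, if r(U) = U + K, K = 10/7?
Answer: 171166/7 ≈ 24452.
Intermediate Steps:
K = 10/7 (K = 10*(1/7) = 10/7 ≈ 1.4286)
r(U) = 10/7 + U (r(U) = U + 10/7 = 10/7 + U)
-61*r(-8)*61 = -61*(10/7 - 8)*61 = -61*(-46/7)*61 = (2806/7)*61 = 171166/7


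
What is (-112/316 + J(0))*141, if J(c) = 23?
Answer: 252249/79 ≈ 3193.0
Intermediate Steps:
(-112/316 + J(0))*141 = (-112/316 + 23)*141 = (-112*1/316 + 23)*141 = (-28/79 + 23)*141 = (1789/79)*141 = 252249/79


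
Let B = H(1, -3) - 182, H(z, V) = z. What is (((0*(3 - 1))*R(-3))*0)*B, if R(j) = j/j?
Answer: 0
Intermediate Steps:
R(j) = 1
B = -181 (B = 1 - 182 = -181)
(((0*(3 - 1))*R(-3))*0)*B = (((0*(3 - 1))*1)*0)*(-181) = (((0*2)*1)*0)*(-181) = ((0*1)*0)*(-181) = (0*0)*(-181) = 0*(-181) = 0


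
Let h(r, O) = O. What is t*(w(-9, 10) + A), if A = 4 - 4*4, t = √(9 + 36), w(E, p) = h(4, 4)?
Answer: -24*√5 ≈ -53.666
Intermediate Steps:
w(E, p) = 4
t = 3*√5 (t = √45 = 3*√5 ≈ 6.7082)
A = -12 (A = 4 - 16 = -12)
t*(w(-9, 10) + A) = (3*√5)*(4 - 12) = (3*√5)*(-8) = -24*√5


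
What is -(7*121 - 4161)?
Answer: 3314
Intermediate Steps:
-(7*121 - 4161) = -(847 - 4161) = -1*(-3314) = 3314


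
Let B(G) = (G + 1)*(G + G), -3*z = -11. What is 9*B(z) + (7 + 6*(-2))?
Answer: 303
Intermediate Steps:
z = 11/3 (z = -1/3*(-11) = 11/3 ≈ 3.6667)
B(G) = 2*G*(1 + G) (B(G) = (1 + G)*(2*G) = 2*G*(1 + G))
9*B(z) + (7 + 6*(-2)) = 9*(2*(11/3)*(1 + 11/3)) + (7 + 6*(-2)) = 9*(2*(11/3)*(14/3)) + (7 - 12) = 9*(308/9) - 5 = 308 - 5 = 303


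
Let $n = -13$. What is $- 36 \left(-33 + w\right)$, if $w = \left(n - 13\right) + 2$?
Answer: $2052$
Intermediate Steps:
$w = -24$ ($w = \left(-13 - 13\right) + 2 = -26 + 2 = -24$)
$- 36 \left(-33 + w\right) = - 36 \left(-33 - 24\right) = \left(-36\right) \left(-57\right) = 2052$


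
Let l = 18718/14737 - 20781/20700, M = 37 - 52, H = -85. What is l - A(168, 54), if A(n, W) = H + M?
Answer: 3398533667/33895100 ≈ 100.27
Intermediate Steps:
M = -15
l = 9023667/33895100 (l = 18718*(1/14737) - 20781*1/20700 = 18718/14737 - 2309/2300 = 9023667/33895100 ≈ 0.26622)
A(n, W) = -100 (A(n, W) = -85 - 15 = -100)
l - A(168, 54) = 9023667/33895100 - 1*(-100) = 9023667/33895100 + 100 = 3398533667/33895100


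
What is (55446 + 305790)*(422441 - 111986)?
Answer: 112147522380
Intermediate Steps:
(55446 + 305790)*(422441 - 111986) = 361236*310455 = 112147522380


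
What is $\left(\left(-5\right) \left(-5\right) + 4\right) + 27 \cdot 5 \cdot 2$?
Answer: $299$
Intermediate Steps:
$\left(\left(-5\right) \left(-5\right) + 4\right) + 27 \cdot 5 \cdot 2 = \left(25 + 4\right) + 27 \cdot 10 = 29 + 270 = 299$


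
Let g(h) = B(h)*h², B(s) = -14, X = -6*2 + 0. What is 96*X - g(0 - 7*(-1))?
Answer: -466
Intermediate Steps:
X = -12 (X = -12 + 0 = -12)
g(h) = -14*h²
96*X - g(0 - 7*(-1)) = 96*(-12) - (-14)*(0 - 7*(-1))² = -1152 - (-14)*(0 + 7)² = -1152 - (-14)*7² = -1152 - (-14)*49 = -1152 - 1*(-686) = -1152 + 686 = -466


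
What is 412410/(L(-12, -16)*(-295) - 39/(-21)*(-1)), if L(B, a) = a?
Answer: 962290/11009 ≈ 87.409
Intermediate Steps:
412410/(L(-12, -16)*(-295) - 39/(-21)*(-1)) = 412410/(-16*(-295) - 39/(-21)*(-1)) = 412410/(4720 - 39*(-1/21)*(-1)) = 412410/(4720 + (13/7)*(-1)) = 412410/(4720 - 13/7) = 412410/(33027/7) = 412410*(7/33027) = 962290/11009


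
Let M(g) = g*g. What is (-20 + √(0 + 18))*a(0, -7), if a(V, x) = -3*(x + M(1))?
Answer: -360 + 54*√2 ≈ -283.63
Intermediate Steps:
M(g) = g²
a(V, x) = -3 - 3*x (a(V, x) = -3*(x + 1²) = -3*(x + 1) = -3*(1 + x) = -3 - 3*x)
(-20 + √(0 + 18))*a(0, -7) = (-20 + √(0 + 18))*(-3 - 3*(-7)) = (-20 + √18)*(-3 + 21) = (-20 + 3*√2)*18 = -360 + 54*√2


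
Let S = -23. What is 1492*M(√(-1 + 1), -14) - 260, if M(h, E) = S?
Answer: -34576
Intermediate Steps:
M(h, E) = -23
1492*M(√(-1 + 1), -14) - 260 = 1492*(-23) - 260 = -34316 - 260 = -34576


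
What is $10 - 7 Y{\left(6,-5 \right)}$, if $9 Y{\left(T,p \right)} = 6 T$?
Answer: $-18$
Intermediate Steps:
$Y{\left(T,p \right)} = \frac{2 T}{3}$ ($Y{\left(T,p \right)} = \frac{6 T}{9} = \frac{2 T}{3}$)
$10 - 7 Y{\left(6,-5 \right)} = 10 - 7 \cdot \frac{2}{3} \cdot 6 = 10 - 28 = -18$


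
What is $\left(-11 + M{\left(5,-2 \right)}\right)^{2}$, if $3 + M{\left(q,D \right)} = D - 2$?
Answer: $324$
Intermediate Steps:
$M{\left(q,D \right)} = -5 + D$ ($M{\left(q,D \right)} = -3 + \left(D - 2\right) = -3 + \left(-2 + D\right) = -5 + D$)
$\left(-11 + M{\left(5,-2 \right)}\right)^{2} = \left(-11 - 7\right)^{2} = \left(-18\right)^{2} = 324$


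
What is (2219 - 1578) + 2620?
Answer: 3261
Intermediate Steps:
(2219 - 1578) + 2620 = 641 + 2620 = 3261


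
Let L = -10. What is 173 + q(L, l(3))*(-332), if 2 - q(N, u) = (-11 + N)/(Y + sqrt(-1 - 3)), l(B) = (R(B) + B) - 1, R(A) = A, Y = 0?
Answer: -491 + 3486*I ≈ -491.0 + 3486.0*I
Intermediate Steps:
l(B) = -1 + 2*B (l(B) = (B + B) - 1 = 2*B - 1 = -1 + 2*B)
q(N, u) = 2 + I*(-11 + N)/2 (q(N, u) = 2 - (-11 + N)/(0 + sqrt(-1 - 3)) = 2 - (-11 + N)/(0 + sqrt(-4)) = 2 - (-11 + N)/(0 + 2*I) = 2 - (-11 + N)/(2*I) = 2 - (-11 + N)*(-I/2) = 2 - (-1)*I*(-11 + N)/2 = 2 + I*(-11 + N)/2)
173 + q(L, l(3))*(-332) = 173 + (I*(-11 - 10 - 4*I)/2)*(-332) = 173 + (I*(-21 - 4*I)/2)*(-332) = 173 - 166*I*(-21 - 4*I)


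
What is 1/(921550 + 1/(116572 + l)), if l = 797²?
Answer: 751781/692803780551 ≈ 1.0851e-6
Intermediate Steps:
l = 635209
1/(921550 + 1/(116572 + l)) = 1/(921550 + 1/(116572 + 635209)) = 1/(921550 + 1/751781) = 1/(692803780551/751781) = 751781/692803780551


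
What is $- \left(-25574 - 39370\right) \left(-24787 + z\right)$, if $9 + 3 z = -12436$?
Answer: $-1879176288$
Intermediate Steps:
$z = - \frac{12445}{3}$ ($z = -3 + \frac{1}{3} \left(-12436\right) = -3 - \frac{12436}{3} = - \frac{12445}{3} \approx -4148.3$)
$- \left(-25574 - 39370\right) \left(-24787 + z\right) = - \left(-25574 - 39370\right) \left(-24787 - \frac{12445}{3}\right) = - \frac{\left(-64944\right) \left(-86806\right)}{3} = \left(-1\right) 1879176288 = -1879176288$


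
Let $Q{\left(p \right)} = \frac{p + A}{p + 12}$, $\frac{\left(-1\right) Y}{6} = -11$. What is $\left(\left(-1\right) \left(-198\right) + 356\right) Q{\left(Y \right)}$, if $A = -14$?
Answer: $\frac{1108}{3} \approx 369.33$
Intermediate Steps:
$Y = 66$ ($Y = \left(-6\right) \left(-11\right) = 66$)
$Q{\left(p \right)} = \frac{-14 + p}{12 + p}$ ($Q{\left(p \right)} = \frac{p - 14}{p + 12} = \frac{-14 + p}{12 + p}$)
$\left(\left(-1\right) \left(-198\right) + 356\right) Q{\left(Y \right)} = \left(\left(-1\right) \left(-198\right) + 356\right) \frac{-14 + 66}{12 + 66} = \left(198 + 356\right) \frac{1}{78} \cdot 52 = 554 \cdot \frac{1}{78} \cdot 52 = 554 \cdot \frac{2}{3} = \frac{1108}{3}$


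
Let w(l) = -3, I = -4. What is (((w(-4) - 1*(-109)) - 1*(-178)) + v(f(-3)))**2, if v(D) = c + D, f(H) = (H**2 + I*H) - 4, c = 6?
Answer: 94249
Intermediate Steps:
f(H) = -4 + H**2 - 4*H (f(H) = (H**2 - 4*H) - 4 = -4 + H**2 - 4*H)
v(D) = 6 + D
(((w(-4) - 1*(-109)) - 1*(-178)) + v(f(-3)))**2 = (((-3 - 1*(-109)) - 1*(-178)) + (6 + (-4 + (-3)**2 - 4*(-3))))**2 = (((-3 + 109) + 178) + (6 + (-4 + 9 + 12)))**2 = ((106 + 178) + (6 + 17))**2 = (284 + 23)**2 = 307**2 = 94249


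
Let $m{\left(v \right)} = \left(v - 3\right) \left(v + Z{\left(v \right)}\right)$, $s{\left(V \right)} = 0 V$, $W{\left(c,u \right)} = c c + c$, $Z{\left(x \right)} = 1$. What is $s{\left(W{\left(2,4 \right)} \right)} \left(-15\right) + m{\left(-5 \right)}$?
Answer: $32$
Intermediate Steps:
$W{\left(c,u \right)} = c + c^{2}$ ($W{\left(c,u \right)} = c^{2} + c = c + c^{2}$)
$s{\left(V \right)} = 0$
$m{\left(v \right)} = \left(1 + v\right) \left(-3 + v\right)$ ($m{\left(v \right)} = \left(v - 3\right) \left(v + 1\right) = \left(-3 + v\right) \left(1 + v\right) = \left(1 + v\right) \left(-3 + v\right)$)
$s{\left(W{\left(2,4 \right)} \right)} \left(-15\right) + m{\left(-5 \right)} = 0 \left(-15\right) - \left(-7 - 25\right) = 0 + \left(-3 + 25 + 10\right) = 0 + 32 = 32$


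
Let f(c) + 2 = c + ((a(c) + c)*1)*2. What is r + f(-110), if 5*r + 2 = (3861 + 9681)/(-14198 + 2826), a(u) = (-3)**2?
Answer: -8945163/28430 ≈ -314.64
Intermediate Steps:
a(u) = 9
f(c) = 16 + 3*c (f(c) = -2 + (c + ((9 + c)*1)*2) = -2 + (c + (9 + c)*2) = -2 + (c + (18 + 2*c)) = -2 + (18 + 3*c) = 16 + 3*c)
r = -18143/28430 (r = -2/5 + ((3861 + 9681)/(-14198 + 2826))/5 = -2/5 + (13542/(-11372))/5 = -2/5 + (13542*(-1/11372))/5 = -2/5 + (1/5)*(-6771/5686) = -2/5 - 6771/28430 = -18143/28430 ≈ -0.63816)
r + f(-110) = -18143/28430 + (16 + 3*(-110)) = -18143/28430 + (16 - 330) = -18143/28430 - 314 = -8945163/28430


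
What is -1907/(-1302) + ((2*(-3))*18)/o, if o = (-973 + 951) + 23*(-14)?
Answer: 49789/27993 ≈ 1.7786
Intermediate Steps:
o = -344 (o = -22 - 322 = -344)
-1907/(-1302) + ((2*(-3))*18)/o = -1907/(-1302) + ((2*(-3))*18)/(-344) = -1907*(-1/1302) - 6*18*(-1/344) = 1907/1302 - 108*(-1/344) = 1907/1302 + 27/86 = 49789/27993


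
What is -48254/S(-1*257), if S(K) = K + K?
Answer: 24127/257 ≈ 93.879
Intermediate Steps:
S(K) = 2*K
-48254/S(-1*257) = -48254/(2*(-1*257)) = -48254/(2*(-257)) = -48254/(-514) = -48254*(-1/514) = 24127/257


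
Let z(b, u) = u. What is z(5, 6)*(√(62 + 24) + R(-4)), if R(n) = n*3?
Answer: -72 + 6*√86 ≈ -16.358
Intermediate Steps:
R(n) = 3*n
z(5, 6)*(√(62 + 24) + R(-4)) = 6*(√(62 + 24) + 3*(-4)) = 6*(√86 - 12) = 6*(-12 + √86) = -72 + 6*√86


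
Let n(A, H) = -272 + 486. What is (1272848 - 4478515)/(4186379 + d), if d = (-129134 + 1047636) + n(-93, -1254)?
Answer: -3205667/5105095 ≈ -0.62793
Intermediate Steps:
n(A, H) = 214
d = 918716 (d = (-129134 + 1047636) + 214 = 918502 + 214 = 918716)
(1272848 - 4478515)/(4186379 + d) = (1272848 - 4478515)/(4186379 + 918716) = -3205667/5105095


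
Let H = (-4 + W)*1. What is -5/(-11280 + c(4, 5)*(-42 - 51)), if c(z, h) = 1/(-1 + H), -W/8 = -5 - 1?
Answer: 215/485133 ≈ 0.00044318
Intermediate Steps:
W = 48 (W = -8*(-5 - 1) = -8*(-6) = 48)
H = 44 (H = (-4 + 48)*1 = 44*1 = 44)
c(z, h) = 1/43 (c(z, h) = 1/(-1 + 44) = 1/43)
-5/(-11280 + c(4, 5)*(-42 - 51)) = -5/(-11280 + (-42 - 51)/43) = -5/(-11280 + (1/43)*(-93)) = -5/(-11280 - 93/43) = -5/(-485133/43) = -43/485133*(-5) = 215/485133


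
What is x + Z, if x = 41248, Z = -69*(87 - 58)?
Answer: 39247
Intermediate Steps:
Z = -2001 (Z = -69*29 = -2001)
x + Z = 41248 - 2001 = 39247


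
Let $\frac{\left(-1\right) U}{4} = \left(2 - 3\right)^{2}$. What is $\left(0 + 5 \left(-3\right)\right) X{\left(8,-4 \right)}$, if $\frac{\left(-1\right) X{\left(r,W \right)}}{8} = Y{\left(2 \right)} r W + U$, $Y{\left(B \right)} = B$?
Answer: $-8160$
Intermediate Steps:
$U = -4$ ($U = - 4 \left(2 - 3\right)^{2} = - 4 \left(-1\right)^{2} = \left(-4\right) 1 = -4$)
$X{\left(r,W \right)} = 32 - 16 W r$ ($X{\left(r,W \right)} = - 8 \left(2 r W - 4\right) = - 8 \left(2 W r - 4\right) = - 8 \left(-4 + 2 W r\right) = 32 - 16 W r$)
$\left(0 + 5 \left(-3\right)\right) X{\left(8,-4 \right)} = \left(0 + 5 \left(-3\right)\right) \left(32 - \left(-64\right) 8\right) = \left(0 - 15\right) \left(32 + 512\right) = \left(-15\right) 544 = -8160$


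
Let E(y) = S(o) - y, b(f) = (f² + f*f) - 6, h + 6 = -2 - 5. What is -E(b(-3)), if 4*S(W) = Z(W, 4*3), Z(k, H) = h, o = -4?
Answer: 61/4 ≈ 15.250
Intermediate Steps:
h = -13 (h = -6 + (-2 - 5) = -6 - 7 = -13)
Z(k, H) = -13
S(W) = -13/4 (S(W) = (¼)*(-13) = -13/4)
b(f) = -6 + 2*f² (b(f) = (f² + f²) - 6 = 2*f² - 6 = -6 + 2*f²)
E(y) = -13/4 - y
-E(b(-3)) = -(-13/4 - (-6 + 2*(-3)²)) = -(-13/4 - (-6 + 2*9)) = -(-13/4 - (-6 + 18)) = -(-13/4 - 1*12) = -(-13/4 - 12) = -1*(-61/4) = 61/4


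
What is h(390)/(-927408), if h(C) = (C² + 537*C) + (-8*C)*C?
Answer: 142545/154568 ≈ 0.92222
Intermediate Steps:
h(C) = -7*C² + 537*C (h(C) = (C² + 537*C) - 8*C² = -7*C² + 537*C)
h(390)/(-927408) = (390*(537 - 7*390))/(-927408) = (390*(537 - 2730))*(-1/927408) = (390*(-2193))*(-1/927408) = -855270*(-1/927408) = 142545/154568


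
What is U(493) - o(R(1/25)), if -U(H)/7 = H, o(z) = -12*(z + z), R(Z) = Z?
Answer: -86251/25 ≈ -3450.0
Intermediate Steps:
o(z) = -24*z
U(H) = -7*H
U(493) - o(R(1/25)) = -7*493 - (-24)/25 = -3451 - (-24)/25 = -3451 - 1*(-24/25) = -3451 + 24/25 = -86251/25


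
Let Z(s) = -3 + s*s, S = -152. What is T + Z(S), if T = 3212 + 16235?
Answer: 42548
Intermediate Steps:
Z(s) = -3 + s**2
T = 19447
T + Z(S) = 19447 + (-3 + (-152)**2) = 19447 + (-3 + 23104) = 19447 + 23101 = 42548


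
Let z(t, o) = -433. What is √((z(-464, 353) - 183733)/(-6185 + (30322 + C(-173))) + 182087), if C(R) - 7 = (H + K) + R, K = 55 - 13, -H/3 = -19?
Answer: √26372595917670/12035 ≈ 426.71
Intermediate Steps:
H = 57 (H = -3*(-19) = 57)
K = 42
C(R) = 106 + R (C(R) = 7 + ((57 + 42) + R) = 7 + (99 + R) = 106 + R)
√((z(-464, 353) - 183733)/(-6185 + (30322 + C(-173))) + 182087) = √((-433 - 183733)/(-6185 + (30322 + (106 - 173))) + 182087) = √(-184166/(-6185 + (30322 - 67)) + 182087) = √(-184166/(-6185 + 30255) + 182087) = √(-184166/24070 + 182087) = √(-184166*1/24070 + 182087) = √(-92083/12035 + 182087) = √(2191324962/12035) = √26372595917670/12035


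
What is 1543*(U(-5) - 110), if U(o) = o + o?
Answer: -185160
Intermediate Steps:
U(o) = 2*o
1543*(U(-5) - 110) = 1543*(2*(-5) - 110) = 1543*(-10 - 110) = 1543*(-120) = -185160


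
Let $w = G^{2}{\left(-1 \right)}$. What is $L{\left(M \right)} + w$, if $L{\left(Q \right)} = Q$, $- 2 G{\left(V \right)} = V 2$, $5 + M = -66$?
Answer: $-70$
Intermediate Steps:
$M = -71$ ($M = -5 - 66 = -71$)
$G{\left(V \right)} = - V$ ($G{\left(V \right)} = - \frac{V 2}{2} = - \frac{2 V}{2} = - V$)
$w = 1$ ($w = \left(\left(-1\right) \left(-1\right)\right)^{2} = 1^{2} = 1$)
$L{\left(M \right)} + w = -71 + 1 = -70$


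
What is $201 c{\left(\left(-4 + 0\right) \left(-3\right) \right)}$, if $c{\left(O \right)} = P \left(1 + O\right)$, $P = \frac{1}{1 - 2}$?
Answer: $-2613$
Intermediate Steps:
$P = -1$ ($P = \frac{1}{-1} = -1$)
$c{\left(O \right)} = -1 - O$ ($c{\left(O \right)} = - (1 + O) = -1 - O$)
$201 c{\left(\left(-4 + 0\right) \left(-3\right) \right)} = 201 \left(-1 - \left(-4 + 0\right) \left(-3\right)\right) = 201 \left(-1 - \left(-4\right) \left(-3\right)\right) = 201 \left(-1 - 12\right) = 201 \left(-13\right) = -2613$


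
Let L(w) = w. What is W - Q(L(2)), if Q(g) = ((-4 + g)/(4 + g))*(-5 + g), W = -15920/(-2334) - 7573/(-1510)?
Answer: 19095121/1762170 ≈ 10.836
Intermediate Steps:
W = 20857291/1762170 (W = -15920*(-1/2334) - 7573*(-1/1510) = 7960/1167 + 7573/1510 = 20857291/1762170 ≈ 11.836)
Q(g) = (-5 + g)*(-4 + g)/(4 + g) (Q(g) = ((-4 + g)/(4 + g))*(-5 + g) = (-5 + g)*(-4 + g)/(4 + g))
W - Q(L(2)) = 20857291/1762170 - (20 + 2² - 9*2)/(4 + 2) = 20857291/1762170 - (20 + 4 - 18)/6 = 20857291/1762170 - 6/6 = 20857291/1762170 - 1*1 = 20857291/1762170 - 1 = 19095121/1762170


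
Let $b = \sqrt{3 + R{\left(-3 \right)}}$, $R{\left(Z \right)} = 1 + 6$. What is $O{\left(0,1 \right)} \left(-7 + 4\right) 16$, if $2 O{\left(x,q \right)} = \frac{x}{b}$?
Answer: $0$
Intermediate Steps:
$R{\left(Z \right)} = 7$
$b = \sqrt{10}$ ($b = \sqrt{3 + 7} = \sqrt{10} \approx 3.1623$)
$O{\left(x,q \right)} = \frac{x \sqrt{10}}{20}$ ($O{\left(x,q \right)} = \frac{x \frac{1}{\sqrt{10}}}{2} = \frac{x \frac{\sqrt{10}}{10}}{2} = \frac{\frac{1}{10} x \sqrt{10}}{2} = \frac{x \sqrt{10}}{20}$)
$O{\left(0,1 \right)} \left(-7 + 4\right) 16 = \frac{1}{20} \cdot 0 \sqrt{10} \left(-7 + 4\right) 16 = 0 \left(-3\right) 16 = 0 \cdot 16 = 0$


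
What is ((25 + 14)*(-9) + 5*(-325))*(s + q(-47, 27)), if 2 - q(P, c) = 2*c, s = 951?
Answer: -1776424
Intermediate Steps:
q(P, c) = 2 - 2*c
((25 + 14)*(-9) + 5*(-325))*(s + q(-47, 27)) = ((25 + 14)*(-9) + 5*(-325))*(951 + (2 - 2*27)) = (39*(-9) - 1625)*(951 + (2 - 54)) = (-351 - 1625)*(951 - 52) = -1976*899 = -1776424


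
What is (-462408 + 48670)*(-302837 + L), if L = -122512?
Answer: 175983044562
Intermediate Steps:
(-462408 + 48670)*(-302837 + L) = (-462408 + 48670)*(-302837 - 122512) = -413738*(-425349) = 175983044562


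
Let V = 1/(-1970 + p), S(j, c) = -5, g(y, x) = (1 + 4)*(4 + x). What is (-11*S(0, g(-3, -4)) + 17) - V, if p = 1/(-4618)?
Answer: 655021810/9097461 ≈ 72.000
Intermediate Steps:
p = -1/4618 ≈ -0.00021654
g(y, x) = 20 + 5*x (g(y, x) = 5*(4 + x) = 20 + 5*x)
V = -4618/9097461 (V = 1/(-1970 - 1/4618) = 1/(-9097461/4618) = -4618/9097461 ≈ -0.00050761)
(-11*S(0, g(-3, -4)) + 17) - V = (-11*(-5) + 17) - 1*(-4618/9097461) = (55 + 17) + 4618/9097461 = 72 + 4618/9097461 = 655021810/9097461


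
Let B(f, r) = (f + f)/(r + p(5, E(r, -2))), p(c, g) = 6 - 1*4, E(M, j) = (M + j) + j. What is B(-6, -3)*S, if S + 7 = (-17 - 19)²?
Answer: 15468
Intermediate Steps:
S = 1289 (S = -7 + (-17 - 19)² = -7 + (-36)² = -7 + 1296 = 1289)
E(M, j) = M + 2*j
p(c, g) = 2 (p(c, g) = 6 - 4 = 2)
B(f, r) = 2*f/(2 + r) (B(f, r) = (f + f)/(r + 2) = (2*f)/(2 + r) = 2*f/(2 + r))
B(-6, -3)*S = (2*(-6)/(2 - 3))*1289 = (2*(-6)/(-1))*1289 = (2*(-6)*(-1))*1289 = 12*1289 = 15468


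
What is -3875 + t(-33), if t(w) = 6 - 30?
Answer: -3899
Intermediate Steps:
t(w) = -24
-3875 + t(-33) = -3875 - 24 = -3899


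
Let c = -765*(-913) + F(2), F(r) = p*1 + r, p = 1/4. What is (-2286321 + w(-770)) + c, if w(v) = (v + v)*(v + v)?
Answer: 3134905/4 ≈ 7.8373e+5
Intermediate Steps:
p = 1/4 ≈ 0.25000
F(r) = 1/4 + r (F(r) = (1/4)*1 + r = 1/4 + r)
c = 2793789/4 (c = -765*(-913) + (1/4 + 2) = 698445 + 9/4 = 2793789/4 ≈ 6.9845e+5)
w(v) = 4*v**2 (w(v) = (2*v)*(2*v) = 4*v**2)
(-2286321 + w(-770)) + c = (-2286321 + 4*(-770)**2) + 2793789/4 = (-2286321 + 4*592900) + 2793789/4 = (-2286321 + 2371600) + 2793789/4 = 85279 + 2793789/4 = 3134905/4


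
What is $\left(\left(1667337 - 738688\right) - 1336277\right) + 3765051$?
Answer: $3357423$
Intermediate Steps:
$\left(\left(1667337 - 738688\right) - 1336277\right) + 3765051 = \left(928649 - 1336277\right) + 3765051 = -407628 + 3765051 = 3357423$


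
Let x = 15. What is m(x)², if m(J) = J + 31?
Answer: 2116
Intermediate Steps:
m(J) = 31 + J
m(x)² = (31 + 15)² = 46² = 2116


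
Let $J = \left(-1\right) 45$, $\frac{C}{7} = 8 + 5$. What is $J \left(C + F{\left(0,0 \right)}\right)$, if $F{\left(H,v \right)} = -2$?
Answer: $-4005$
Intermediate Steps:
$C = 91$ ($C = 7 \left(8 + 5\right) = 7 \cdot 13 = 91$)
$J = -45$
$J \left(C + F{\left(0,0 \right)}\right) = - 45 \left(91 - 2\right) = \left(-45\right) 89 = -4005$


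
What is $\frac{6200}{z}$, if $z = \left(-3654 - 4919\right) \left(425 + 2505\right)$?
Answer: $- \frac{620}{2511889} \approx -0.00024683$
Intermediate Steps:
$z = -25118890$ ($z = \left(-8573\right) 2930 = -25118890$)
$\frac{6200}{z} = \frac{6200}{-25118890} = 6200 \left(- \frac{1}{25118890}\right) = - \frac{620}{2511889}$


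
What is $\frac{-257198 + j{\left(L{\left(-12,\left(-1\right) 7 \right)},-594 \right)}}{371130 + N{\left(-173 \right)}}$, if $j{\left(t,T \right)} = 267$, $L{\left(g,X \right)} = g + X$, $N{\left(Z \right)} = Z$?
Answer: $- \frac{256931}{370957} \approx -0.69262$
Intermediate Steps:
$L{\left(g,X \right)} = X + g$
$\frac{-257198 + j{\left(L{\left(-12,\left(-1\right) 7 \right)},-594 \right)}}{371130 + N{\left(-173 \right)}} = \frac{-257198 + 267}{371130 - 173} = - \frac{256931}{370957}$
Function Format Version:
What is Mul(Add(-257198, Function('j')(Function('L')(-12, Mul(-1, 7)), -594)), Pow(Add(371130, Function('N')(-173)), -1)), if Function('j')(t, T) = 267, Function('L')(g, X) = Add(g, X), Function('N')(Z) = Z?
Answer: Rational(-256931, 370957) ≈ -0.69262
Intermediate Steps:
Function('L')(g, X) = Add(X, g)
Mul(Add(-257198, Function('j')(Function('L')(-12, Mul(-1, 7)), -594)), Pow(Add(371130, Function('N')(-173)), -1)) = Mul(Add(-257198, 267), Pow(Add(371130, -173), -1)) = Mul(-256931, Pow(370957, -1)) = Mul(-256931, Rational(1, 370957)) = Rational(-256931, 370957)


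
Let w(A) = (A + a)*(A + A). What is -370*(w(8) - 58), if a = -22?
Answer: 104340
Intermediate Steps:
w(A) = 2*A*(-22 + A) (w(A) = (A - 22)*(A + A) = (-22 + A)*(2*A) = 2*A*(-22 + A))
-370*(w(8) - 58) = -370*(2*8*(-22 + 8) - 58) = -370*(2*8*(-14) - 58) = -370*(-224 - 58) = -370*(-282) = 104340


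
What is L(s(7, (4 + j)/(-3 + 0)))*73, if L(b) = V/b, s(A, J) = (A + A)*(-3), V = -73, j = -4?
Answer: 5329/42 ≈ 126.88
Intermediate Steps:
s(A, J) = -6*A (s(A, J) = (2*A)*(-3) = -6*A)
L(b) = -73/b
L(s(7, (4 + j)/(-3 + 0)))*73 = -73/((-6*7))*73 = -73/(-42)*73 = -73*(-1/42)*73 = (73/42)*73 = 5329/42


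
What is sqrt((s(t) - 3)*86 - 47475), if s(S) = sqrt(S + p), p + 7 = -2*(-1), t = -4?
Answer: sqrt(-47733 + 258*I) ≈ 0.5904 + 218.48*I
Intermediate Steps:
p = -5 (p = -7 - 2*(-1) = -7 + 2 = -5)
s(S) = sqrt(-5 + S) (s(S) = sqrt(S - 5) = sqrt(-5 + S))
sqrt((s(t) - 3)*86 - 47475) = sqrt((sqrt(-5 - 4) - 3)*86 - 47475) = sqrt((sqrt(-9) - 3)*86 - 47475) = sqrt((3*I - 3)*86 - 47475) = sqrt((-3 + 3*I)*86 - 47475) = sqrt((-258 + 258*I) - 47475) = sqrt(-47733 + 258*I)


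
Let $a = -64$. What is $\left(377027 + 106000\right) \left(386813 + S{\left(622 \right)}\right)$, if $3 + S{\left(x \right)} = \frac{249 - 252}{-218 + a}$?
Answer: $\frac{17562929826807}{94} \approx 1.8684 \cdot 10^{11}$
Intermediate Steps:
$S{\left(x \right)} = - \frac{281}{94}$ ($S{\left(x \right)} = -3 + \frac{249 - 252}{-218 - 64} = -3 - \frac{3}{-282} = -3 - - \frac{1}{94} = -3 + \frac{1}{94} = - \frac{281}{94}$)
$\left(377027 + 106000\right) \left(386813 + S{\left(622 \right)}\right) = \left(377027 + 106000\right) \left(386813 - \frac{281}{94}\right) = 483027 \cdot \frac{36360141}{94} = \frac{17562929826807}{94}$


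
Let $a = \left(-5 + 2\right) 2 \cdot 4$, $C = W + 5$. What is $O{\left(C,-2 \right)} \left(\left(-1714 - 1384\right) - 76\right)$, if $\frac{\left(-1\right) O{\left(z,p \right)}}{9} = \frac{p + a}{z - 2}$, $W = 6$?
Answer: $-82524$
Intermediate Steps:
$C = 11$ ($C = 6 + 5 = 11$)
$a = -24$ ($a = \left(-3\right) 8 = -24$)
$O{\left(z,p \right)} = - \frac{9 \left(-24 + p\right)}{-2 + z}$ ($O{\left(z,p \right)} = - 9 \frac{p - 24}{z - 2} = - 9 \frac{-24 + p}{-2 + z} = - \frac{9 \left(-24 + p\right)}{-2 + z}$)
$O{\left(C,-2 \right)} \left(\left(-1714 - 1384\right) - 76\right) = \frac{9 \left(24 - -2\right)}{-2 + 11} \left(\left(-1714 - 1384\right) - 76\right) = \frac{9 \left(24 + 2\right)}{9} \left(-3098 - 76\right) = 9 \cdot \frac{1}{9} \cdot 26 \left(-3174\right) = 26 \left(-3174\right) = -82524$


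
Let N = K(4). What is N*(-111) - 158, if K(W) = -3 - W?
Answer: 619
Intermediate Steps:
N = -7 (N = -3 - 1*4 = -3 - 4 = -7)
N*(-111) - 158 = -7*(-111) - 158 = 777 - 158 = 619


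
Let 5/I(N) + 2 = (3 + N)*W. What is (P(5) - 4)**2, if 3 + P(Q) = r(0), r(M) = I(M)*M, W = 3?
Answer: 49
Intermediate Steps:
I(N) = 5/(7 + 3*N) (I(N) = 5/(-2 + (3 + N)*3) = 5/(-2 + (9 + 3*N)) = 5/(7 + 3*N))
r(M) = 5*M/(7 + 3*M) (r(M) = (5/(7 + 3*M))*M = 5*M/(7 + 3*M))
P(Q) = -3 (P(Q) = -3 + 5*0/(7 + 3*0) = -3 + 5*0/(7 + 0) = -3 + 5*0/7 = -3 + 5*0*(1/7) = -3 + 0 = -3)
(P(5) - 4)**2 = (-3 - 4)**2 = (-7)**2 = 49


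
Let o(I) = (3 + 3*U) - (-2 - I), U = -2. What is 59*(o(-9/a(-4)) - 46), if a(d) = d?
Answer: -10561/4 ≈ -2640.3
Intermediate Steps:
o(I) = -1 + I (o(I) = (3 + 3*(-2)) - (-2 - I) = (3 - 6) + (2 + I) = -3 + (2 + I) = -1 + I)
59*(o(-9/a(-4)) - 46) = 59*((-1 - 9/(-4)) - 46) = 59*((-1 - 9*(-1/4)) - 46) = 59*((-1 + 9/4) - 46) = 59*(5/4 - 46) = 59*(-179/4) = -10561/4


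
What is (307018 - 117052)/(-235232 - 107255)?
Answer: -189966/342487 ≈ -0.55467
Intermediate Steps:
(307018 - 117052)/(-235232 - 107255) = 189966/(-342487) = 189966*(-1/342487) = -189966/342487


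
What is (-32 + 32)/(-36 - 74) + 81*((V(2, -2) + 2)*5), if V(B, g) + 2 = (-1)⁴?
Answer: 405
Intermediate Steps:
V(B, g) = -1 (V(B, g) = -2 + (-1)⁴ = -2 + 1 = -1)
(-32 + 32)/(-36 - 74) + 81*((V(2, -2) + 2)*5) = (-32 + 32)/(-36 - 74) + 81*((-1 + 2)*5) = 0/(-110) + 81*(1*5) = 0*(-1/110) + 81*5 = 0 + 405 = 405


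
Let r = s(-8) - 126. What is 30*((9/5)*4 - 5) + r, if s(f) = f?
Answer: -68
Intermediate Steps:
r = -134 (r = -8 - 126 = -134)
30*((9/5)*4 - 5) + r = 30*((9/5)*4 - 5) - 134 = 30*(36/5 - 5) - 134 = 30*(11/5) - 134 = 66 - 134 = -68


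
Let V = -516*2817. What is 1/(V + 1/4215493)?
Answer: -4215493/6127522590995 ≈ -6.8796e-7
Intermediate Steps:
V = -1453572
1/(V + 1/4215493) = 1/(-1453572 + 1/4215493) = 1/(-6127522590995/4215493) = -4215493/6127522590995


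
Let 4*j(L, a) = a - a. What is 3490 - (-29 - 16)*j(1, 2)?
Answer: 3490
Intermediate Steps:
j(L, a) = 0 (j(L, a) = (a - a)/4 = (¼)*0 = 0)
3490 - (-29 - 16)*j(1, 2) = 3490 - (-29 - 16)*0 = 3490 - (-45)*0 = 3490 - 1*0 = 3490 + 0 = 3490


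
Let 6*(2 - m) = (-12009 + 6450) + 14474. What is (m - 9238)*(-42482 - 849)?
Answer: 2787526561/6 ≈ 4.6459e+8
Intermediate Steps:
m = -8903/6 (m = 2 - ((-12009 + 6450) + 14474)/6 = 2 - (-5559 + 14474)/6 = 2 - ⅙*8915 = 2 - 8915/6 = -8903/6 ≈ -1483.8)
(m - 9238)*(-42482 - 849) = (-8903/6 - 9238)*(-42482 - 849) = -64331/6*(-43331) = 2787526561/6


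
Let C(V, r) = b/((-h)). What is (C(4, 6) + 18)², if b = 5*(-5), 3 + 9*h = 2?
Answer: 42849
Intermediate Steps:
h = -⅑ (h = -⅓ + (⅑)*2 = -⅓ + 2/9 = -⅑ ≈ -0.11111)
b = -25
C(V, r) = -225 (C(V, r) = -25/((-1*(-⅑))) = -25/⅑ = -25*9 = -225)
(C(4, 6) + 18)² = (-225 + 18)² = (-207)² = 42849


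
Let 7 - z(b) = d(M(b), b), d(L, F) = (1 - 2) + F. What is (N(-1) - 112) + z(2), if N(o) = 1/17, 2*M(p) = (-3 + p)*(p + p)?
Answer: -1801/17 ≈ -105.94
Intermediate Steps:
M(p) = p*(-3 + p) (M(p) = ((-3 + p)*(p + p))/2 = ((-3 + p)*(2*p))/2 = (2*p*(-3 + p))/2 = p*(-3 + p))
d(L, F) = -1 + F
z(b) = 8 - b (z(b) = 7 - (-1 + b) = 7 + (1 - b) = 8 - b)
N(o) = 1/17
(N(-1) - 112) + z(2) = (1/17 - 112) + (8 - 1*2) = -1903/17 + (8 - 2) = -1903/17 + 6 = -1801/17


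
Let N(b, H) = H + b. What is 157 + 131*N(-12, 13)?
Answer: 288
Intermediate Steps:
157 + 131*N(-12, 13) = 157 + 131*(13 - 12) = 157 + 131*1 = 157 + 131 = 288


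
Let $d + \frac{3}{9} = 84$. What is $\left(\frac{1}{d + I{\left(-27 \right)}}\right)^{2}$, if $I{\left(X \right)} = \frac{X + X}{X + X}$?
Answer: $\frac{9}{64516} \approx 0.0001395$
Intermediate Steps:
$d = \frac{251}{3}$ ($d = - \frac{1}{3} + 84 = \frac{251}{3} \approx 83.667$)
$I{\left(X \right)} = 1$ ($I{\left(X \right)} = \frac{2 X}{2 X} = 2 X \frac{1}{2 X} = 1$)
$\left(\frac{1}{d + I{\left(-27 \right)}}\right)^{2} = \left(\frac{1}{\frac{251}{3} + 1}\right)^{2} = \left(\frac{1}{\frac{254}{3}}\right)^{2} = \left(\frac{3}{254}\right)^{2} = \frac{9}{64516}$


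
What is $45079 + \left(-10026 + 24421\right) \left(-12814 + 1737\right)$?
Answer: $-159408336$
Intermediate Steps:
$45079 + \left(-10026 + 24421\right) \left(-12814 + 1737\right) = 45079 + 14395 \left(-11077\right) = 45079 - 159453415 = -159408336$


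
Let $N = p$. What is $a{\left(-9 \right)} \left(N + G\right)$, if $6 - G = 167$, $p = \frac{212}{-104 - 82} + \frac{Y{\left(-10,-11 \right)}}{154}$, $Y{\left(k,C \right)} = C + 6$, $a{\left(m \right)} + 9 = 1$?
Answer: $\frac{9290524}{7161} \approx 1297.4$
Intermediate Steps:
$a{\left(m \right)} = -8$ ($a{\left(m \right)} = -9 + 1 = -8$)
$Y{\left(k,C \right)} = 6 + C$
$p = - \frac{16789}{14322}$ ($p = \frac{212}{-104 - 82} + \frac{6 - 11}{154} = \frac{212}{-186} - \frac{5}{154} = 212 \left(- \frac{1}{186}\right) - \frac{5}{154} = - \frac{106}{93} - \frac{5}{154} = - \frac{16789}{14322} \approx -1.1723$)
$N = - \frac{16789}{14322} \approx -1.1723$
$G = -161$ ($G = 6 - 167 = -161$)
$a{\left(-9 \right)} \left(N + G\right) = - 8 \left(- \frac{16789}{14322} - 161\right) = \left(-8\right) \left(- \frac{2322631}{14322}\right) = \frac{9290524}{7161}$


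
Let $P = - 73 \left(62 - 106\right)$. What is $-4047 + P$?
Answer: $-835$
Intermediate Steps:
$P = 3212$ ($P = \left(-73\right) \left(-44\right) = 3212$)
$-4047 + P = -4047 + 3212 = -835$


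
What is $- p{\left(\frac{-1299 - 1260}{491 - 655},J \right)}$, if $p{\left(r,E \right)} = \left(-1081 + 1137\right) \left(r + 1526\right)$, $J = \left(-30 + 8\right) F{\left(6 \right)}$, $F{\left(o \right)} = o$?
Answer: $- \frac{3539522}{41} \approx -86330.0$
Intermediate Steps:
$J = -132$ ($J = \left(-30 + 8\right) 6 = \left(-22\right) 6 = -132$)
$p{\left(r,E \right)} = 85456 + 56 r$ ($p{\left(r,E \right)} = 56 \left(1526 + r\right) = 85456 + 56 r$)
$- p{\left(\frac{-1299 - 1260}{491 - 655},J \right)} = - (85456 + 56 \frac{-1299 - 1260}{491 - 655}) = - (85456 + 56 \left(- \frac{2559}{-164}\right)) = - (85456 + 56 \left(\left(-2559\right) \left(- \frac{1}{164}\right)\right)) = - (85456 + 56 \cdot \frac{2559}{164}) = - (85456 + \frac{35826}{41}) = \left(-1\right) \frac{3539522}{41} = - \frac{3539522}{41}$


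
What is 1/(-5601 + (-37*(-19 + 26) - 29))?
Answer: -1/5889 ≈ -0.00016981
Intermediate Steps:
1/(-5601 + (-37*(-19 + 26) - 29)) = 1/(-5601 + (-37*7 - 29)) = 1/(-5601 + (-259 - 29)) = 1/(-5601 - 288) = 1/(-5889) = -1/5889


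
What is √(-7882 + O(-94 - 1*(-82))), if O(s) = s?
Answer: I*√7894 ≈ 88.848*I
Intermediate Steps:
√(-7882 + O(-94 - 1*(-82))) = √(-7882 + (-94 - 1*(-82))) = √(-7882 + (-94 + 82)) = √(-7882 - 12) = √(-7894) = I*√7894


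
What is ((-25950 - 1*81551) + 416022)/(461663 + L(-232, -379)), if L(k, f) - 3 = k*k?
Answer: 308521/515490 ≈ 0.59850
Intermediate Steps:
L(k, f) = 3 + k² (L(k, f) = 3 + k*k = 3 + k²)
((-25950 - 1*81551) + 416022)/(461663 + L(-232, -379)) = ((-25950 - 1*81551) + 416022)/(461663 + (3 + (-232)²)) = ((-25950 - 81551) + 416022)/(461663 + (3 + 53824)) = (-107501 + 416022)/(461663 + 53827) = 308521/515490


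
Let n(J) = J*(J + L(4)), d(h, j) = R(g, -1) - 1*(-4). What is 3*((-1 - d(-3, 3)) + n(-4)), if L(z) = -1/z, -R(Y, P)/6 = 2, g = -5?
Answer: 72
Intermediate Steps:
R(Y, P) = -12 (R(Y, P) = -6*2 = -12)
d(h, j) = -8 (d(h, j) = -12 - 1*(-4) = -12 + 4 = -8)
n(J) = J*(-¼ + J) (n(J) = J*(J - 1/4) = J*(J - 1*¼) = J*(J - ¼) = J*(-¼ + J))
3*((-1 - d(-3, 3)) + n(-4)) = 3*((-1 - 1*(-8)) - 4*(-¼ - 4)) = 3*((-1 + 8) - 4*(-17/4)) = 3*(7 + 17) = 3*24 = 72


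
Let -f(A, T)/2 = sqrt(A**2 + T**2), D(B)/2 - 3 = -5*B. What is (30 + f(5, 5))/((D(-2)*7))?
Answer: 15/91 - 5*sqrt(2)/91 ≈ 0.087131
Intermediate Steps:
D(B) = 6 - 10*B (D(B) = 6 + 2*(-5*B) = 6 - 10*B)
f(A, T) = -2*sqrt(A**2 + T**2)
(30 + f(5, 5))/((D(-2)*7)) = (30 - 2*sqrt(5**2 + 5**2))/(((6 - 10*(-2))*7)) = (30 - 2*sqrt(25 + 25))/(((6 + 20)*7)) = (30 - 10*sqrt(2))/((26*7)) = (30 - 10*sqrt(2))/182 = (30 - 10*sqrt(2))*(1/182) = 15/91 - 5*sqrt(2)/91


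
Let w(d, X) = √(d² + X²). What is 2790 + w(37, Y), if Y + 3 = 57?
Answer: 2790 + √4285 ≈ 2855.5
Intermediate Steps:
Y = 54 (Y = -3 + 57 = 54)
w(d, X) = √(X² + d²)
2790 + w(37, Y) = 2790 + √(54² + 37²) = 2790 + √(2916 + 1369) = 2790 + √4285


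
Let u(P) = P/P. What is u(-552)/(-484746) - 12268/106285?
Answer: -5946970213/51521228610 ≈ -0.11543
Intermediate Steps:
u(P) = 1
u(-552)/(-484746) - 12268/106285 = 1/(-484746) - 12268/106285 = 1*(-1/484746) - 12268*1/106285 = -1/484746 - 12268/106285 = -5946970213/51521228610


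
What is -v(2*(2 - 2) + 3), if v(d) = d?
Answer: -3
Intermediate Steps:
-v(2*(2 - 2) + 3) = -(2*(2 - 2) + 3) = -(2*0 + 3) = -(0 + 3) = -1*3 = -3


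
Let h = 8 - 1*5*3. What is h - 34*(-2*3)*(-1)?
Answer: -211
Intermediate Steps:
h = -7 (h = 8 - 5*3 = 8 - 1*15 = 8 - 15 = -7)
h - 34*(-2*3)*(-1) = -7 - 34*(-2*3)*(-1) = -7 - (-204)*(-1) = -7 - 34*6 = -7 - 204 = -211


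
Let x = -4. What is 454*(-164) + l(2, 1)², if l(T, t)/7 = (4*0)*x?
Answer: -74456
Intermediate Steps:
l(T, t) = 0 (l(T, t) = 7*((4*0)*(-4)) = 7*(0*(-4)) = 7*0 = 0)
454*(-164) + l(2, 1)² = 454*(-164) + 0² = -74456 + 0 = -74456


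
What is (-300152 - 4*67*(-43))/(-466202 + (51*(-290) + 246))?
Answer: 144314/240373 ≈ 0.60038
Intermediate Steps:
(-300152 - 4*67*(-43))/(-466202 + (51*(-290) + 246)) = (-300152 - 268*(-43))/(-466202 + (-14790 + 246)) = (-300152 + 11524)/(-466202 - 14544) = -288628/(-480746) = -288628*(-1/480746) = 144314/240373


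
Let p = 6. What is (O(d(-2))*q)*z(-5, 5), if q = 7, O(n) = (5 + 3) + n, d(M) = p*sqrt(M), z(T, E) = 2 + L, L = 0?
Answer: 112 + 84*I*sqrt(2) ≈ 112.0 + 118.79*I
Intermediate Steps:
z(T, E) = 2 (z(T, E) = 2 + 0 = 2)
d(M) = 6*sqrt(M)
O(n) = 8 + n
(O(d(-2))*q)*z(-5, 5) = ((8 + 6*sqrt(-2))*7)*2 = ((8 + 6*(I*sqrt(2)))*7)*2 = ((8 + 6*I*sqrt(2))*7)*2 = (56 + 42*I*sqrt(2))*2 = 112 + 84*I*sqrt(2)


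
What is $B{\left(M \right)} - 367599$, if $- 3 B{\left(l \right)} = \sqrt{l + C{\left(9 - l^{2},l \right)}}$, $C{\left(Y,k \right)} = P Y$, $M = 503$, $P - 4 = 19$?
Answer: $-367599 - \frac{i \sqrt{5818497}}{3} \approx -3.676 \cdot 10^{5} - 804.05 i$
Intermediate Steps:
$P = 23$ ($P = 4 + 19 = 23$)
$C{\left(Y,k \right)} = 23 Y$
$B{\left(l \right)} = - \frac{\sqrt{207 + l - 23 l^{2}}}{3}$ ($B{\left(l \right)} = - \frac{\sqrt{l + 23 \left(9 - l^{2}\right)}}{3} = - \frac{\sqrt{l - \left(-207 + 23 l^{2}\right)}}{3} = - \frac{\sqrt{207 + l - 23 l^{2}}}{3}$)
$B{\left(M \right)} - 367599 = - \frac{\sqrt{207 + 503 - 23 \cdot 503^{2}}}{3} - 367599 = - \frac{\sqrt{207 + 503 - 5819207}}{3} - 367599 = - \frac{\sqrt{-5818497}}{3} - 367599 = - \frac{i \sqrt{5818497}}{3} - 367599 = -367599 - \frac{i \sqrt{5818497}}{3}$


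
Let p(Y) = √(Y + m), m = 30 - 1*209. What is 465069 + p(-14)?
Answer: 465069 + I*√193 ≈ 4.6507e+5 + 13.892*I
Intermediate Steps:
m = -179 (m = 30 - 209 = -179)
p(Y) = √(-179 + Y) (p(Y) = √(Y - 179) = √(-179 + Y))
465069 + p(-14) = 465069 + √(-179 - 14) = 465069 + √(-193) = 465069 + I*√193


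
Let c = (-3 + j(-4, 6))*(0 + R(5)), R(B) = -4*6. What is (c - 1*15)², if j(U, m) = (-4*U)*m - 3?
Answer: 4730625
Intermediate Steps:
j(U, m) = -3 - 4*U*m (j(U, m) = -4*U*m - 3 = -3 - 4*U*m)
R(B) = -24
c = -2160 (c = (-3 + (-3 - 4*(-4)*6))*(0 - 24) = (-3 + (-3 + 96))*(-24) = (-3 + 93)*(-24) = 90*(-24) = -2160)
(c - 1*15)² = (-2160 - 1*15)² = (-2160 - 15)² = (-2175)² = 4730625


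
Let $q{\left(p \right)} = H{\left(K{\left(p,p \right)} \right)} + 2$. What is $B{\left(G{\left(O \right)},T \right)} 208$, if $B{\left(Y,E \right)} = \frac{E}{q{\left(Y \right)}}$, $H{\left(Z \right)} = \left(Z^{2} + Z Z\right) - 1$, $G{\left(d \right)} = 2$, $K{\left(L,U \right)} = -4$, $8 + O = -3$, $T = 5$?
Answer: $\frac{1040}{33} \approx 31.515$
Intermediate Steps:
$O = -11$ ($O = -8 - 3 = -11$)
$H{\left(Z \right)} = -1 + 2 Z^{2}$ ($H{\left(Z \right)} = \left(Z^{2} + Z^{2}\right) - 1 = 2 Z^{2} - 1 = -1 + 2 Z^{2}$)
$q{\left(p \right)} = 33$ ($q{\left(p \right)} = \left(-1 + 2 \left(-4\right)^{2}\right) + 2 = \left(-1 + 2 \cdot 16\right) + 2 = \left(-1 + 32\right) + 2 = 31 + 2 = 33$)
$B{\left(Y,E \right)} = \frac{E}{33}$
$B{\left(G{\left(O \right)},T \right)} 208 = \frac{1}{33} \cdot 5 \cdot 208 = \frac{5}{33} \cdot 208 = \frac{1040}{33}$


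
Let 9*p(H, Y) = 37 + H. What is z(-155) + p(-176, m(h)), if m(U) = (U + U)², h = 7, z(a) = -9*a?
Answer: 12416/9 ≈ 1379.6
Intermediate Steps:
m(U) = 4*U² (m(U) = (2*U)² = 4*U²)
p(H, Y) = 37/9 + H/9 (p(H, Y) = (37 + H)/9 = 37/9 + H/9)
z(-155) + p(-176, m(h)) = -9*(-155) + (37/9 + (⅑)*(-176)) = 1395 + (37/9 - 176/9) = 1395 - 139/9 = 12416/9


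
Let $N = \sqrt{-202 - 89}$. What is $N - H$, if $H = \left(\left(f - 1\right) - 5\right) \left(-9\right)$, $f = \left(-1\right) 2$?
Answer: $-72 + i \sqrt{291} \approx -72.0 + 17.059 i$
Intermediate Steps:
$N = i \sqrt{291}$ ($N = \sqrt{-291} = i \sqrt{291} \approx 17.059 i$)
$f = -2$
$H = 72$ ($H = \left(\left(-2 - 1\right) - 5\right) \left(-9\right) = \left(-3 - 5\right) \left(-9\right) = \left(-8\right) \left(-9\right) = 72$)
$N - H = i \sqrt{291} - 72 = -72 + i \sqrt{291}$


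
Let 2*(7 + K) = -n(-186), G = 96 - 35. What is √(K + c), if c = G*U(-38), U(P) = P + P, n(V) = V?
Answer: 5*I*√182 ≈ 67.454*I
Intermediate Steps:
G = 61
U(P) = 2*P
K = 86 (K = -7 + (-1*(-186))/2 = -7 + (½)*186 = -7 + 93 = 86)
c = -4636 (c = 61*(2*(-38)) = 61*(-76) = -4636)
√(K + c) = √(86 - 4636) = √(-4550) = 5*I*√182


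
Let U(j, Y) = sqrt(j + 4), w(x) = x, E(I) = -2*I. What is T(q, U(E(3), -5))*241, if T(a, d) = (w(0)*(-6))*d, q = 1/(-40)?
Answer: 0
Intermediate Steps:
U(j, Y) = sqrt(4 + j)
q = -1/40 ≈ -0.025000
T(a, d) = 0 (T(a, d) = (0*(-6))*d = 0*d = 0)
T(q, U(E(3), -5))*241 = 0*241 = 0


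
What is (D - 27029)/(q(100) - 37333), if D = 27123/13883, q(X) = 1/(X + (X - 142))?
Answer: 21762556072/30061040379 ≈ 0.72395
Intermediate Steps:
q(X) = 1/(-142 + 2*X) (q(X) = 1/(X + (-142 + X)) = 1/(-142 + 2*X))
D = 27123/13883 (D = 27123*(1/13883) = 27123/13883 ≈ 1.9537)
(D - 27029)/(q(100) - 37333) = (27123/13883 - 27029)/(1/(2*(-71 + 100)) - 37333) = -375216484/(13883*((½)/29 - 37333)) = -375216484/(13883*((½)*(1/29) - 37333)) = -375216484/(13883*(1/58 - 37333)) = -375216484/(13883*(-2165313/58)) = -375216484/13883*(-58/2165313) = 21762556072/30061040379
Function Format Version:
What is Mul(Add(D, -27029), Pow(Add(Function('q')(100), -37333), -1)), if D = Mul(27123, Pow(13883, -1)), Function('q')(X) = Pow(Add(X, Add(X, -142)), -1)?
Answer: Rational(21762556072, 30061040379) ≈ 0.72395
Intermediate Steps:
Function('q')(X) = Pow(Add(-142, Mul(2, X)), -1) (Function('q')(X) = Pow(Add(X, Add(-142, X)), -1) = Pow(Add(-142, Mul(2, X)), -1))
D = Rational(27123, 13883) (D = Mul(27123, Rational(1, 13883)) = Rational(27123, 13883) ≈ 1.9537)
Mul(Add(D, -27029), Pow(Add(Function('q')(100), -37333), -1)) = Mul(Add(Rational(27123, 13883), -27029), Pow(Add(Mul(Rational(1, 2), Pow(Add(-71, 100), -1)), -37333), -1)) = Mul(Rational(-375216484, 13883), Pow(Add(Mul(Rational(1, 2), Pow(29, -1)), -37333), -1)) = Mul(Rational(-375216484, 13883), Pow(Add(Mul(Rational(1, 2), Rational(1, 29)), -37333), -1)) = Mul(Rational(-375216484, 13883), Pow(Add(Rational(1, 58), -37333), -1)) = Mul(Rational(-375216484, 13883), Pow(Rational(-2165313, 58), -1)) = Mul(Rational(-375216484, 13883), Rational(-58, 2165313)) = Rational(21762556072, 30061040379)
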